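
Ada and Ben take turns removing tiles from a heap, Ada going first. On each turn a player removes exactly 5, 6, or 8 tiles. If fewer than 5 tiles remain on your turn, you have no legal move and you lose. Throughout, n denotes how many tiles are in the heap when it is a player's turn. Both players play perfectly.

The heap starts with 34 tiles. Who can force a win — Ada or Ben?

Work bottom-up. With no move the player to move loses. Otherwise the position is W if at least one move leads to an L position for the opponent, and L if every move leads to a W.
n=0: no move → L
n=1: no move → L
n=2: no move → L
n=3: no move → L
n=4: no move → L
n=5: →0(L), so W
n=6: →1(L), so W
n=7: →2(L), so W
n=8: →3(L), so W
n=9: →4(L), so W
n=10: →4(L), so W
n=11: →3(L), so W
n=12: →4(L), so W
n=13: →8(W), 7(W), 5(W) — all W, so L
n=14: →9(W), 8(W), 6(W) — all W, so L
n=15: →10(W), 9(W), 7(W) — all W, so L
n=16: →11(W), 10(W), 8(W) — all W, so L
n=17: →12(W), 11(W), 9(W) — all W, so L
n=18: →13(L), so W
n=19: →14(L), so W
n=20: →15(L), so W
n=21: →16(L), so W
n=22: →17(L), so W
n=23: →17(L), so W
n=24: →16(L), so W
n=25: →17(L), so W
n=26: →21(W), 20(W), 18(W) — all W, so L
n=27: →22(W), 21(W), 19(W) — all W, so L
n=28: →23(W), 22(W), 20(W) — all W, so L
n=29: →24(W), 23(W), 21(W) — all W, so L
n=30: →25(W), 24(W), 22(W) — all W, so L
n=31: →26(L), so W
n=32: →27(L), so W
n=33: →28(L), so W
n=34: →29(L), so W
The starting position 34 is W: Ada should remove 5, leaving 29, handing over an L position.

Ada wins.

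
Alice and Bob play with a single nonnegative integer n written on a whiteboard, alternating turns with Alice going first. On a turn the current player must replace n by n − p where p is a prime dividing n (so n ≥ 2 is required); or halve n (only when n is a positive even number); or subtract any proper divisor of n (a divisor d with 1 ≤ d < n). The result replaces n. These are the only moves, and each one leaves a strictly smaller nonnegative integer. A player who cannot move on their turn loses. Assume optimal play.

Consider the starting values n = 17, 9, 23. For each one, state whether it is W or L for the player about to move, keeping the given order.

17: W, 9: L, 23: W

Work bottom-up. With no move the player to move loses. Otherwise the position is W if at least one move leads to an L position for the opponent, and L if every move leads to a W.
n=0: no move → L
n=1: no move → L
n=2: →0(L), so W
n=3: →0(L), so W
n=4: →2(W), 3(W) — all W, so L
n=5: →0(L), so W
n=6: →4(L), so W
n=7: →0(L), so W
n=8: →4(L), so W
n=9: →6(W), 8(W) — all W, so L
n=10: →9(L), so W
n=11: →0(L), so W
n=12: →9(L), so W
n=13: →0(L), so W
n=14: →7(W), 12(W), 13(W) — all W, so L
n=15: →14(L), so W
n=16: →14(L), so W
n=17: →0(L), so W
n=18: →9(L), so W
n=19: →0(L), so W
n=20: →10(W), 15(W), 16(W), 18(W), 19(W) — all W, so L
n=21: →14(L), so W
n=22: →20(L), so W
n=23: →0(L), so W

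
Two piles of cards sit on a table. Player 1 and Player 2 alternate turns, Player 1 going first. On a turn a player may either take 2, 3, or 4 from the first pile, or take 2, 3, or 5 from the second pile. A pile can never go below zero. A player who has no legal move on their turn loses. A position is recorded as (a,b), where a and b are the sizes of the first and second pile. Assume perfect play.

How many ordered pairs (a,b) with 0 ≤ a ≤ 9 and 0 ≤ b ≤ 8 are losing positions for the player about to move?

28

Positions with no move are L. A position that does have a move is losing for the player to move precisely when every available move leads to a winning position for the opponent. Fill in the labels:
Every move lowers a or b (never raises either), so fill the grid row by row in increasing a, and left to right within a row: each cell's successors are then already labelled.
      b=0  b=1  b=2  b=3  b=4  b=5  b=6  b=7  b=8
a=0:    L    L    W    W    W    W    W    L    L
a=1:    L    L    W    W    W    W    W    L    L
a=2:    W    W    L    L    W    W    W    W    W
a=3:    W    W    L    L    W    W    W    W    W
a=4:    W    W    W    W    L    L    W    W    W
a=5:    W    W    W    W    L    L    W    W    W
a=6:    L    L    W    W    W    W    W    L    L
a=7:    L    L    W    W    W    W    W    L    L
a=8:    W    W    L    L    W    W    W    W    W
a=9:    W    W    L    L    W    W    W    W    W
Cells with no legal move (terminal, hence L): (0,0), (0,1), (1,0), (1,1).
The remaining L cells, each justified by listing all of its moves:
(0,7): →(0,5)(W), (0,4)(W), (0,2)(W) — all W, so L
(0,8): →(0,6)(W), (0,5)(W), (0,3)(W) — all W, so L
(1,7): →(1,5)(W), (1,4)(W), (1,2)(W) — all W, so L
(1,8): →(1,6)(W), (1,5)(W), (1,3)(W) — all W, so L
(2,2): →(0,2)(W), (2,0)(W) — all W, so L
(2,3): →(0,3)(W), (2,1)(W), (2,0)(W) — all W, so L
(3,2): →(1,2)(W), (0,2)(W), (3,0)(W) — all W, so L
(3,3): →(1,3)(W), (0,3)(W), (3,1)(W), (3,0)(W) — all W, so L
(4,4): →(2,4)(W), (1,4)(W), (0,4)(W), (4,2)(W), (4,1)(W) — all W, so L
(4,5): →(2,5)(W), (1,5)(W), (0,5)(W), (4,3)(W), (4,2)(W), (4,0)(W) — all W, so L
(5,4): →(3,4)(W), (2,4)(W), (1,4)(W), (5,2)(W), (5,1)(W) — all W, so L
(5,5): →(3,5)(W), (2,5)(W), (1,5)(W), (5,3)(W), (5,2)(W), (5,0)(W) — all W, so L
(6,0): →(4,0)(W), (3,0)(W), (2,0)(W) — all W, so L
(6,1): →(4,1)(W), (3,1)(W), (2,1)(W) — all W, so L
(6,7): →(4,7)(W), (3,7)(W), (2,7)(W), (6,5)(W), (6,4)(W), (6,2)(W) — all W, so L
(6,8): →(4,8)(W), (3,8)(W), (2,8)(W), (6,6)(W), (6,5)(W), (6,3)(W) — all W, so L
(7,0): →(5,0)(W), (4,0)(W), (3,0)(W) — all W, so L
(7,1): →(5,1)(W), (4,1)(W), (3,1)(W) — all W, so L
(7,7): →(5,7)(W), (4,7)(W), (3,7)(W), (7,5)(W), (7,4)(W), (7,2)(W) — all W, so L
(7,8): →(5,8)(W), (4,8)(W), (3,8)(W), (7,6)(W), (7,5)(W), (7,3)(W) — all W, so L
(8,2): →(6,2)(W), (5,2)(W), (4,2)(W), (8,0)(W) — all W, so L
(8,3): →(6,3)(W), (5,3)(W), (4,3)(W), (8,1)(W), (8,0)(W) — all W, so L
(9,2): →(7,2)(W), (6,2)(W), (5,2)(W), (9,0)(W) — all W, so L
(9,3): →(7,3)(W), (6,3)(W), (5,3)(W), (9,1)(W), (9,0)(W) — all W, so L
Every other cell has at least one move into one of the L cells above, so it is W.
L cells per row: a=0: 4, a=1: 4, a=2: 2, a=3: 2, a=4: 2, a=5: 2, a=6: 4, a=7: 4, a=8: 2, a=9: 2; total 28.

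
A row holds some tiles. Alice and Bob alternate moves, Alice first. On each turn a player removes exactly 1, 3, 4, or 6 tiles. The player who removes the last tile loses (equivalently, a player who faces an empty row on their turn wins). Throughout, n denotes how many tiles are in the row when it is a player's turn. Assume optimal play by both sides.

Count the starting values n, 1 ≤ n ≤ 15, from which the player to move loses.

Positions with no move are W. A position that does have a move is losing for the player to move precisely when every available move leads to a winning position for the opponent. Fill in the labels:
n=0: no move; the opponent has just taken the last tile and therefore loses → W
n=1: L (sole option 0(W) is W)
n=2: W (go to 1, an L position)
n=3: L (options 2(W), 0(W) are all W)
n=4: W (go to 3, an L position)
n=5: W (go to 1, an L position)
n=6: W (go to 3, an L position)
n=7: W (go to 3, an L position)
n=8: L (options 7(W), 5(W), 4(W), 2(W) are all W)
n=9: W (go to 8, an L position)
n=10: L (options 9(W), 7(W), 6(W), 4(W) are all W)
n=11: W (go to 10, an L position)
n=12: W (go to 8, an L position)
n=13: W (go to 10, an L position)
n=14: W (go to 10, an L position)
n=15: L (options 14(W), 12(W), 11(W), 9(W) are all W)
L entries with 1 ≤ n ≤ 15 (the range starts at n=1): n = 1, 3, 8, 10, 15; that makes 5.

5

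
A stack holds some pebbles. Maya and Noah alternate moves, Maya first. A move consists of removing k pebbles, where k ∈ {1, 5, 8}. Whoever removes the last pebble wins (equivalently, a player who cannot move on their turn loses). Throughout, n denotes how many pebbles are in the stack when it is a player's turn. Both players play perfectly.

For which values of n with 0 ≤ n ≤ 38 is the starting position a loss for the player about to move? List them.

Classify positions by backward induction: terminal positions (no move available) are L. From any other position, the mover wins iff some move reaches an L.
n=0: no move → L
n=1: can move to 0, which is L ⇒ W
n=2: the only move is to 1(W), a W ⇒ L
n=3: can move to 2, which is L ⇒ W
n=4: the only move is to 3(W), a W ⇒ L
n=5: can move to 4, which is L ⇒ W
n=6: moves to 5(W), 1(W); every one is W ⇒ L
n=7: can move to 6, which is L ⇒ W
n=8: can move to 0, which is L ⇒ W
n=9: can move to 4, which is L ⇒ W
n=10: can move to 2, which is L ⇒ W
n=11: can move to 6, which is L ⇒ W
n=12: can move to 4, which is L ⇒ W
n=13: moves to 12(W), 8(W), 5(W); every one is W ⇒ L
n=14: can move to 13, which is L ⇒ W
n=15: moves to 14(W), 10(W), 7(W); every one is W ⇒ L
n=16: can move to 15, which is L ⇒ W
n=17: moves to 16(W), 12(W), 9(W); every one is W ⇒ L
n=18: can move to 17, which is L ⇒ W
n=19: moves to 18(W), 14(W), 11(W); every one is W ⇒ L
n=20: can move to 19, which is L ⇒ W
n=21: can move to 13, which is L ⇒ W
n=22: can move to 17, which is L ⇒ W
n=23: can move to 15, which is L ⇒ W
n=24: can move to 19, which is L ⇒ W
n=25: can move to 17, which is L ⇒ W
n=26: moves to 25(W), 21(W), 18(W); every one is W ⇒ L
n=27: can move to 26, which is L ⇒ W
n=28: moves to 27(W), 23(W), 20(W); every one is W ⇒ L
n=29: can move to 28, which is L ⇒ W
n=30: moves to 29(W), 25(W), 22(W); every one is W ⇒ L
n=31: can move to 30, which is L ⇒ W
n=32: moves to 31(W), 27(W), 24(W); every one is W ⇒ L
n=33: can move to 32, which is L ⇒ W
n=34: can move to 26, which is L ⇒ W
n=35: can move to 30, which is L ⇒ W
n=36: can move to 28, which is L ⇒ W
n=37: can move to 32, which is L ⇒ W
n=38: can move to 30, which is L ⇒ W
Reading off the rows marked L gives the requested list; there are 12 such values of n.

0, 2, 4, 6, 13, 15, 17, 19, 26, 28, 30, 32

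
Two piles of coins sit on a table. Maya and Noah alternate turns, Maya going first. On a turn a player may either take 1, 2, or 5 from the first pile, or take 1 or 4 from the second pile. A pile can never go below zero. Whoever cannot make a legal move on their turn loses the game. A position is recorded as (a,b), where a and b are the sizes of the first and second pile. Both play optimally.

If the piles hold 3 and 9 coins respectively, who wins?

Maya wins.

Classify positions by backward induction: terminal positions (no move available) are L. From any other position, the mover wins iff some move reaches an L.
No move ever increases a pile, so every position that can arise here has a ≤ 3 and b ≤ 9; it is enough to label the cells with 0 ≤ a ≤ 3 and 0 ≤ b ≤ 9.
Every move lowers a or b (never raises either), so fill the grid row by row in increasing a, and left to right within a row: each cell's successors are then already labelled.
      b=0  b=1  b=2  b=3  b=4  b=5  b=6  b=7  b=8  b=9
a=0:    L    W    L    W    W    L    W    L    W    W
a=1:    W    L    W    L    W    W    L    W    L    W
a=2:    W    W    W    W    L    W    W    W    W    L
a=3:    L    W    L    W    W    L    W    L    W    W
Cells with no legal move (terminal, hence L): (0,0).
The remaining L cells, each justified by listing all of its moves:
(0,2): L (sole option (0,1)(W) is W)
(0,5): L (options (0,4)(W), (0,1)(W) are all W)
(0,7): L (options (0,6)(W), (0,3)(W) are all W)
(1,1): L (options (0,1)(W), (1,0)(W) are all W)
(1,3): L (options (0,3)(W), (1,2)(W) are all W)
(1,6): L (options (0,6)(W), (1,5)(W), (1,2)(W) are all W)
(1,8): L (options (0,8)(W), (1,7)(W), (1,4)(W) are all W)
(2,4): L (options (1,4)(W), (0,4)(W), (2,3)(W), (2,0)(W) are all W)
(2,9): L (options (1,9)(W), (0,9)(W), (2,8)(W), (2,5)(W) are all W)
(3,0): L (options (2,0)(W), (1,0)(W) are all W)
(3,2): L (options (2,2)(W), (1,2)(W), (3,1)(W) are all W)
(3,5): L (options (2,5)(W), (1,5)(W), (3,4)(W), (3,1)(W) are all W)
(3,7): L (options (2,7)(W), (1,7)(W), (3,6)(W), (3,3)(W) are all W)
Every other cell has at least one move into one of the L cells above, so it is W.
The starting position (3,9) is W: Maya should move to (2,9), handing over an L position.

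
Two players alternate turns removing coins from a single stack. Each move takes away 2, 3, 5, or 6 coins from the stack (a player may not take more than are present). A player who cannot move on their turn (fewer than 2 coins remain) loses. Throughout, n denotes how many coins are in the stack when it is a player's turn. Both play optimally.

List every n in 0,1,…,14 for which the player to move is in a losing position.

0, 1, 8, 9

Use the standard recursion: the mover loses at a terminal position; elsewhere, the mover wins exactly when some move hands the opponent an L position.
n=0: no move → L
n=1: no move → L
n=2: can move to 0, which is L ⇒ W
n=3: can move to 1, which is L ⇒ W
n=4: can move to 1, which is L ⇒ W
n=5: can move to 0, which is L ⇒ W
n=6: can move to 1, which is L ⇒ W
n=7: can move to 1, which is L ⇒ W
n=8: moves to 6(W), 5(W), 3(W), 2(W); every one is W ⇒ L
n=9: moves to 7(W), 6(W), 4(W), 3(W); every one is W ⇒ L
n=10: can move to 8, which is L ⇒ W
n=11: can move to 9, which is L ⇒ W
n=12: can move to 9, which is L ⇒ W
n=13: can move to 8, which is L ⇒ W
n=14: can move to 9, which is L ⇒ W
The losing starting values of n are exactly the entries labelled L in this table (4 of them).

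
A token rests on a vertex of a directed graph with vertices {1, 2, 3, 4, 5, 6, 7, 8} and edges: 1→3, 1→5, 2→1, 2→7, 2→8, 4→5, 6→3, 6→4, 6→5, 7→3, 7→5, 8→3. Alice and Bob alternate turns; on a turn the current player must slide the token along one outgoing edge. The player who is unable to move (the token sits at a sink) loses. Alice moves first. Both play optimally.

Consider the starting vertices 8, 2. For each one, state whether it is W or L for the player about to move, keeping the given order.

Positions with no move are L. A position that does have a move is losing for the player to move precisely when every available move leads to a winning position for the opponent. Fill in the labels:
Every edge goes from a vertex to one that appears earlier in the order 3, 5, 1, 4, 7, 6, 8, 2, so processing vertices in that order labels each vertex after all of its successors.
3: no outgoing edge → L
5: no outgoing edge → L
1: →5(L), so W
4: →5(L), so W
7: →5(L), so W
6: →5(L), so W
8: →3(L), so W
2: →8(W), 7(W), 1(W) — all W, so L

8: W, 2: L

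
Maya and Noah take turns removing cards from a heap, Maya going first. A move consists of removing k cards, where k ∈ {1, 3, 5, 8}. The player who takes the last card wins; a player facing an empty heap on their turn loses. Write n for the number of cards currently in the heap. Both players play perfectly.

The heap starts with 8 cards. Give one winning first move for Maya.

Remove 8, leaving 0.

Classify positions by backward induction: terminal positions (no move available) are L. From any other position, the mover wins iff some move reaches an L.
n=0: no move → L
n=1: W (go to 0, an L position)
n=2: L (sole option 1(W) is W)
n=3: W (go to 2, an L position)
n=4: L (options 3(W), 1(W) are all W)
n=5: W (go to 4, an L position)
n=6: L (options 5(W), 3(W), 1(W) are all W)
n=7: W (go to 6, an L position)
n=8: W (go to 0, an L position)
From 8, the L positions reachable in one move are: 0.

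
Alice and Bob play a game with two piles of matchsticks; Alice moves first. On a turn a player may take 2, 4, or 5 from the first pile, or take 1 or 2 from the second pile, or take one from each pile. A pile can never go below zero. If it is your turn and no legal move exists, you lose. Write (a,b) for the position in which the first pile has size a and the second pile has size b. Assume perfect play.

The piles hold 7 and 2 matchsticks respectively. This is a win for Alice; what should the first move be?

Compute win/loss labels from the base case upward. A position with no move is L. Any other position is W if it can reach an L in one move, else L.
No move ever increases a pile, so every position that can arise here has a ≤ 7 and b ≤ 2; it is enough to label the cells with 0 ≤ a ≤ 7 and 0 ≤ b ≤ 2.
Every move lowers a or b (never raises either), so fill the grid row by row in increasing a, and left to right within a row: each cell's successors are then already labelled.
      b=0  b=1  b=2
a=0:    L    W    W
a=1:    L    W    W
a=2:    W    W    L
a=3:    W    L    W
a=4:    W    L    W
a=5:    W    W    W
a=6:    W    W    W
a=7:    L    W    W
Cells with no legal move (terminal, hence L): (0,0), (1,0).
The remaining L cells, each justified by listing all of its moves:
(2,2): L (options (0,2)(W), (2,1)(W), (2,0)(W), (1,1)(W) are all W)
(3,1): L (options (1,1)(W), (3,0)(W), (2,0)(W) are all W)
(4,1): L (options (2,1)(W), (0,1)(W), (4,0)(W), (3,0)(W) are all W)
(7,0): L (options (5,0)(W), (3,0)(W), (2,0)(W) are all W)
Every other cell has at least one move into one of the L cells above, so it is W.
From (7,2), the L positions reachable in one move are: (2,2), (7,0). Any move reaching one of these is winning.

Move to (2,2).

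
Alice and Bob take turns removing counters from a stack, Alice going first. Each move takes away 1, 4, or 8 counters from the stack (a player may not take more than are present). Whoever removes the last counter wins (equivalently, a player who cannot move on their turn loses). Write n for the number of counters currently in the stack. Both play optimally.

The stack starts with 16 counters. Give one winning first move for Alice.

Remove 4, leaving 12.

Positions with no move are L. A position that does have a move is losing for the player to move precisely when every available move leads to a winning position for the opponent. Fill in the labels:
n=0: no move → L
n=1: can move to 0, which is L ⇒ W
n=2: the only move is to 1(W), a W ⇒ L
n=3: can move to 2, which is L ⇒ W
n=4: can move to 0, which is L ⇒ W
n=5: moves to 4(W), 1(W); every one is W ⇒ L
n=6: can move to 5, which is L ⇒ W
n=7: moves to 6(W), 3(W); every one is W ⇒ L
n=8: can move to 7, which is L ⇒ W
n=9: can move to 5, which is L ⇒ W
n=10: can move to 2, which is L ⇒ W
n=11: can move to 7, which is L ⇒ W
n=12: moves to 11(W), 8(W), 4(W); every one is W ⇒ L
n=13: can move to 12, which is L ⇒ W
n=14: moves to 13(W), 10(W), 6(W); every one is W ⇒ L
n=15: can move to 14, which is L ⇒ W
n=16: can move to 12, which is L ⇒ W
From 16, the L positions reachable in one move are: 12.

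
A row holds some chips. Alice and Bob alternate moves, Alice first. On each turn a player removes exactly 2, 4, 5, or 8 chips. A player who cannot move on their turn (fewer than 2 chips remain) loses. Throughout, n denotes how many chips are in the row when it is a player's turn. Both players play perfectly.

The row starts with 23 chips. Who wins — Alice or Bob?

Positions with no move are L. A position that does have a move is losing for the player to move precisely when every available move leads to a winning position for the opponent. Fill in the labels:
n=0: no move → L
n=1: no move → L
n=2: →0(L), so W
n=3: →1(L), so W
n=4: →0(L), so W
n=5: →1(L), so W
n=6: →1(L), so W
n=7: →5(W), 3(W), 2(W) — all W, so L
n=8: →0(L), so W
n=9: →7(L), so W
n=10: →8(W), 6(W), 5(W), 2(W) — all W, so L
n=11: →7(L), so W
n=12: →10(L), so W
n=13: →11(W), 9(W), 8(W), 5(W) — all W, so L
n=14: →10(L), so W
n=15: →13(L), so W
n=16: →14(W), 12(W), 11(W), 8(W) — all W, so L
n=17: →13(L), so W
n=18: →16(L), so W
n=19: →17(W), 15(W), 14(W), 11(W) — all W, so L
n=20: →16(L), so W
n=21: →19(L), so W
n=22: →20(W), 18(W), 17(W), 14(W) — all W, so L
n=23: →19(L), so W
The starting position 23 is W: Alice should remove 4, leaving 19, handing over an L position.

Alice wins.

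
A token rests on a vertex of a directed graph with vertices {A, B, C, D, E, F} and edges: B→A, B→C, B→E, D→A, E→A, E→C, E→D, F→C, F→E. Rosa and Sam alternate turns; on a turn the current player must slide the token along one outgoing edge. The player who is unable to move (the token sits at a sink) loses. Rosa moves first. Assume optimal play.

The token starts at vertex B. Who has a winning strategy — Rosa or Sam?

Use the standard recursion: the mover loses at a terminal position; elsewhere, the mover wins exactly when some move hands the opponent an L position.
Every edge goes from a vertex to one that appears earlier in the order A, C, D, E, B, F, so processing vertices in that order labels each vertex after all of its successors.
A: no outgoing edge → L
C: no outgoing edge → L
D: →A(L), so W
E: →C(L), so W
B: →C(L), so W
F: →C(L), so W
The starting position B is W: Rosa should move to C, handing over an L position.

Rosa wins.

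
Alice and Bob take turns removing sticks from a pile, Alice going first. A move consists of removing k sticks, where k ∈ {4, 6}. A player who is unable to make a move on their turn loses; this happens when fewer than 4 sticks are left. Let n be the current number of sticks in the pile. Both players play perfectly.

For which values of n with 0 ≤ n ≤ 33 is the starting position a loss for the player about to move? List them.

Compute win/loss labels from the base case upward. A position with no move is L. Any other position is W if it can reach an L in one move, else L.
n=0: no move → L
n=1: no move → L
n=2: no move → L
n=3: no move → L
n=4: →0(L), so W
n=5: →1(L), so W
n=6: →2(L), so W
n=7: →3(L), so W
n=8: →2(L), so W
n=9: →3(L), so W
n=10: →6(W), 4(W) — all W, so L
n=11: →7(W), 5(W) — all W, so L
n=12: →8(W), 6(W) — all W, so L
n=13: →9(W), 7(W) — all W, so L
n=14: →10(L), so W
n=15: →11(L), so W
n=16: →12(L), so W
n=17: →13(L), so W
n=18: →12(L), so W
n=19: →13(L), so W
n=20: →16(W), 14(W) — all W, so L
n=21: →17(W), 15(W) — all W, so L
n=22: →18(W), 16(W) — all W, so L
n=23: →19(W), 17(W) — all W, so L
n=24: →20(L), so W
n=25: →21(L), so W
n=26: →22(L), so W
n=27: →23(L), so W
n=28: →22(L), so W
n=29: →23(L), so W
n=30: →26(W), 24(W) — all W, so L
n=31: →27(W), 25(W) — all W, so L
n=32: →28(W), 26(W) — all W, so L
n=33: →29(W), 27(W) — all W, so L
The losing starting values of n are exactly the entries labelled L in this table (16 of them).

0, 1, 2, 3, 10, 11, 12, 13, 20, 21, 22, 23, 30, 31, 32, 33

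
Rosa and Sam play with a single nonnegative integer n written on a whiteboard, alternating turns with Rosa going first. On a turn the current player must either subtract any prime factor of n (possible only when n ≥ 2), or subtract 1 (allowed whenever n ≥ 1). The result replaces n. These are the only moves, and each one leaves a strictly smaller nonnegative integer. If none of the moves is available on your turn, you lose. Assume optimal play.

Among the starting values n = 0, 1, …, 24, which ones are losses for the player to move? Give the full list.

Work bottom-up. With no move the player to move loses. Otherwise the position is W if at least one move leads to an L position for the opponent, and L if every move leads to a W.
n=0: no move → L
n=1: →0(L), so W
n=2: →0(L), so W
n=3: →0(L), so W
n=4: →2(W), 3(W) — all W, so L
n=5: →0(L), so W
n=6: →4(L), so W
n=7: →0(L), so W
n=8: →6(W), 7(W) — all W, so L
n=9: →8(L), so W
n=10: →8(L), so W
n=11: →0(L), so W
n=12: →9(W), 10(W), 11(W) — all W, so L
n=13: →0(L), so W
n=14: →12(L), so W
n=15: →12(L), so W
n=16: →14(W), 15(W) — all W, so L
n=17: →0(L), so W
n=18: →16(L), so W
n=19: →0(L), so W
n=20: →15(W), 18(W), 19(W) — all W, so L
n=21: →20(L), so W
n=22: →20(L), so W
n=23: →0(L), so W
n=24: →21(W), 22(W), 23(W) — all W, so L
Reading off the rows marked L gives the requested list; there are 7 such values of n.

0, 4, 8, 12, 16, 20, 24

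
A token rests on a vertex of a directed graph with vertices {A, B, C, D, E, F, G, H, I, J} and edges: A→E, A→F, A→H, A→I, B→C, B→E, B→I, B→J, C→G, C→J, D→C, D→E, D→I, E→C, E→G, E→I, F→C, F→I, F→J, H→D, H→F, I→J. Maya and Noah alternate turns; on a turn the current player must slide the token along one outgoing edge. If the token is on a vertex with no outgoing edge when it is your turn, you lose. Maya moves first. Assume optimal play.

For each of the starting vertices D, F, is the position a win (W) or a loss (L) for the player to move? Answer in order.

D: L, F: W

Build the W/L table. Terminal = L. A non-terminal position is W if it has a move to some L; otherwise it is L.
Every edge goes from a vertex to one that appears earlier in the order J, G, C, I, E, F, B, D, H, A, so processing vertices in that order labels each vertex after all of its successors.
J: no outgoing edge → L
G: no outgoing edge → L
C: W (go to G, an L position)
I: W (go to J, an L position)
E: W (go to G, an L position)
F: W (go to J, an L position)
B: W (go to J, an L position)
D: L (options E(W), I(W), C(W) are all W)
H: W (go to D, an L position)
A: L (options H(W), F(W), E(W), I(W) are all W)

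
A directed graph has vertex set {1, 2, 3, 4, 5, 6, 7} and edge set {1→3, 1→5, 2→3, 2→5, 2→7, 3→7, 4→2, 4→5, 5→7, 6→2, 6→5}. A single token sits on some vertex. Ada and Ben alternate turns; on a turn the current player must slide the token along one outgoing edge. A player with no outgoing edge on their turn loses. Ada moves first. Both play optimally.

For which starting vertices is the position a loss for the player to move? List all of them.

Classify positions by backward induction: terminal positions (no move available) are L. From any other position, the mover wins iff some move reaches an L.
Every edge goes from a vertex to one that appears earlier in the order 7, 3, 5, 2, 4, 6, 1, so processing vertices in that order labels each vertex after all of its successors.
7: no outgoing edge → L
3: reaches L-position 7 → W
5: reaches L-position 7 → W
2: reaches L-position 7 → W
4: only reaches 2(W), 5(W), all W → L
6: only reaches 2(W), 5(W), all W → L
1: only reaches 5(W), 3(W), all W → L
The losing starting vertices are exactly the entries labelled L in this table (4 of them).

1, 4, 6, 7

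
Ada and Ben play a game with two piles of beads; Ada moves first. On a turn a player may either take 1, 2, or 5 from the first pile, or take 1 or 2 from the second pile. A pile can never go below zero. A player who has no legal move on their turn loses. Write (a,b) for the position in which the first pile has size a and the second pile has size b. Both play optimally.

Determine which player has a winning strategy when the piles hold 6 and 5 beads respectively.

Use the standard recursion: the mover loses at a terminal position; elsewhere, the mover wins exactly when some move hands the opponent an L position.
No move ever increases a pile, so every position that can arise here has a ≤ 6 and b ≤ 5; it is enough to label the cells with 0 ≤ a ≤ 6 and 0 ≤ b ≤ 5.
Every move lowers a or b (never raises either), so fill the grid row by row in increasing a, and left to right within a row: each cell's successors are then already labelled.
      b=0  b=1  b=2  b=3  b=4  b=5
a=0:    L    W    W    L    W    W
a=1:    W    L    W    W    L    W
a=2:    W    W    L    W    W    L
a=3:    L    W    W    L    W    W
a=4:    W    L    W    W    L    W
a=5:    W    W    L    W    W    L
a=6:    L    W    W    L    W    W
Cells with no legal move (terminal, hence L): (0,0).
The remaining L cells, each justified by listing all of its moves:
(0,3): L (options (0,2)(W), (0,1)(W) are all W)
(1,1): L (options (0,1)(W), (1,0)(W) are all W)
(1,4): L (options (0,4)(W), (1,3)(W), (1,2)(W) are all W)
(2,2): L (options (1,2)(W), (0,2)(W), (2,1)(W), (2,0)(W) are all W)
(2,5): L (options (1,5)(W), (0,5)(W), (2,4)(W), (2,3)(W) are all W)
(3,0): L (options (2,0)(W), (1,0)(W) are all W)
(3,3): L (options (2,3)(W), (1,3)(W), (3,2)(W), (3,1)(W) are all W)
(4,1): L (options (3,1)(W), (2,1)(W), (4,0)(W) are all W)
(4,4): L (options (3,4)(W), (2,4)(W), (4,3)(W), (4,2)(W) are all W)
(5,2): L (options (4,2)(W), (3,2)(W), (0,2)(W), (5,1)(W), (5,0)(W) are all W)
(5,5): L (options (4,5)(W), (3,5)(W), (0,5)(W), (5,4)(W), (5,3)(W) are all W)
(6,0): L (options (5,0)(W), (4,0)(W), (1,0)(W) are all W)
(6,3): L (options (5,3)(W), (4,3)(W), (1,3)(W), (6,2)(W), (6,1)(W) are all W)
Every other cell has at least one move into one of the L cells above, so it is W.
From (6,5) Ada can move to (5,5), reaching an L position.

Ada wins.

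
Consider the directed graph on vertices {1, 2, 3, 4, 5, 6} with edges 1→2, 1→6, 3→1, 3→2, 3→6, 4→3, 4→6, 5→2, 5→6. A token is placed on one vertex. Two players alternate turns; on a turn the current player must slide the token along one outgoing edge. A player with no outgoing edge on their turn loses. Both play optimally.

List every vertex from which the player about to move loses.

Use the standard recursion: the mover loses at a terminal position; elsewhere, the mover wins exactly when some move hands the opponent an L position.
Every edge goes from a vertex to one that appears earlier in the order 6, 2, 1, 3, 5, 4, so processing vertices in that order labels each vertex after all of its successors.
6: no outgoing edge → L
2: no outgoing edge → L
1: →2(L), so W
3: →2(L), so W
5: →2(L), so W
4: →6(L), so W
Reading off the rows marked L gives the requested list; there are 2 such vertices.

2, 6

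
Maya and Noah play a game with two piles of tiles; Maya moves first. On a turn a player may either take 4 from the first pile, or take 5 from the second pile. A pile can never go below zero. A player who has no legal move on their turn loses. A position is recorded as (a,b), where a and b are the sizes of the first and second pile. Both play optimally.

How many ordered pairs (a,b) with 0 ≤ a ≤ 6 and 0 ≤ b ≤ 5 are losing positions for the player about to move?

Classify positions by backward induction: terminal positions (no move available) are L. From any other position, the mover wins iff some move reaches an L.
Every move lowers a or b (never raises either), so fill the grid row by row in increasing a, and left to right within a row: each cell's successors are then already labelled.
      b=0  b=1  b=2  b=3  b=4  b=5
a=0:    L    L    L    L    L    W
a=1:    L    L    L    L    L    W
a=2:    L    L    L    L    L    W
a=3:    L    L    L    L    L    W
a=4:    W    W    W    W    W    L
a=5:    W    W    W    W    W    L
a=6:    W    W    W    W    W    L
Cells with no legal move (terminal, hence L): (0,0), (0,1), (0,2), (0,3), (0,4), (1,0), (1,1), (1,2), (1,3), (1,4), (2,0), (2,1), (2,2), (2,3), (2,4), (3,0), (3,1), (3,2), (3,3), (3,4).
The remaining L cells, each justified by listing all of its moves:
(4,5): →(0,5)(W), (4,0)(W) — all W, so L
(5,5): →(1,5)(W), (5,0)(W) — all W, so L
(6,5): →(2,5)(W), (6,0)(W) — all W, so L
Every other cell has at least one move into one of the L cells above, so it is W.
L cells per row: a=0: 5, a=1: 5, a=2: 5, a=3: 5, a=4: 1, a=5: 1, a=6: 1; total 23.

23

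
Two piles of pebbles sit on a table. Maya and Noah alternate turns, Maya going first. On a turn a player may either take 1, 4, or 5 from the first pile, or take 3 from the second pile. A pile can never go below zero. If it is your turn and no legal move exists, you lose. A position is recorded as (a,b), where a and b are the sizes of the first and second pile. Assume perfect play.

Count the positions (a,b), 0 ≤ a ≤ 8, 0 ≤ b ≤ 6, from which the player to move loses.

18

Build the W/L table. Terminal = L. A non-terminal position is W if it has a move to some L; otherwise it is L.
Every move lowers a or b (never raises either), so fill the grid row by row in increasing a, and left to right within a row: each cell's successors are then already labelled.
      b=0  b=1  b=2  b=3  b=4  b=5  b=6
a=0:    L    L    L    W    W    W    L
a=1:    W    W    W    L    L    L    W
a=2:    L    L    L    W    W    W    L
a=3:    W    W    W    L    L    L    W
a=4:    W    W    W    W    W    W    W
a=5:    W    W    W    W    W    W    W
a=6:    W    W    W    W    W    W    W
a=7:    W    W    W    W    W    W    W
a=8:    L    L    L    W    W    W    L
Cells with no legal move (terminal, hence L): (0,0), (0,1), (0,2).
The remaining L cells, each justified by listing all of its moves:
(0,6): the only move is to (0,3)(W), a W ⇒ L
(1,3): moves to (0,3)(W), (1,0)(W); every one is W ⇒ L
(1,4): moves to (0,4)(W), (1,1)(W); every one is W ⇒ L
(1,5): moves to (0,5)(W), (1,2)(W); every one is W ⇒ L
(2,0): the only move is to (1,0)(W), a W ⇒ L
(2,1): the only move is to (1,1)(W), a W ⇒ L
(2,2): the only move is to (1,2)(W), a W ⇒ L
(2,6): moves to (1,6)(W), (2,3)(W); every one is W ⇒ L
(3,3): moves to (2,3)(W), (3,0)(W); every one is W ⇒ L
(3,4): moves to (2,4)(W), (3,1)(W); every one is W ⇒ L
(3,5): moves to (2,5)(W), (3,2)(W); every one is W ⇒ L
(8,0): moves to (7,0)(W), (4,0)(W), (3,0)(W); every one is W ⇒ L
(8,1): moves to (7,1)(W), (4,1)(W), (3,1)(W); every one is W ⇒ L
(8,2): moves to (7,2)(W), (4,2)(W), (3,2)(W); every one is W ⇒ L
(8,6): moves to (7,6)(W), (4,6)(W), (3,6)(W), (8,3)(W); every one is W ⇒ L
Every other cell has at least one move into one of the L cells above, so it is W.
L cells per row: a=0: 4, a=1: 3, a=2: 4, a=3: 3, a=4: 0, a=5: 0, a=6: 0, a=7: 0, a=8: 4; total 18.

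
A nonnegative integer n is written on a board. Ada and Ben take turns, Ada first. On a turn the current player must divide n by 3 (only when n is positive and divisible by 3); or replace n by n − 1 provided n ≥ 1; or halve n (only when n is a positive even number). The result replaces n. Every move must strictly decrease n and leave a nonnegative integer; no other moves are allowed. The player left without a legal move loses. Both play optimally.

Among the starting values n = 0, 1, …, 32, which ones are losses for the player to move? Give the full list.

Classify positions by backward induction: terminal positions (no move available) are L. From any other position, the mover wins iff some move reaches an L.
n=0: no move → L
n=1: can move to 0, which is L ⇒ W
n=2: the only move is to 1(W), a W ⇒ L
n=3: can move to 2, which is L ⇒ W
n=4: can move to 2, which is L ⇒ W
n=5: the only move is to 4(W), a W ⇒ L
n=6: can move to 2, which is L ⇒ W
n=7: the only move is to 6(W), a W ⇒ L
n=8: can move to 7, which is L ⇒ W
n=9: moves to 3(W), 8(W); every one is W ⇒ L
n=10: can move to 5, which is L ⇒ W
n=11: the only move is to 10(W), a W ⇒ L
n=12: can move to 11, which is L ⇒ W
n=13: the only move is to 12(W), a W ⇒ L
n=14: can move to 7, which is L ⇒ W
n=15: can move to 5, which is L ⇒ W
n=16: moves to 8(W), 15(W); every one is W ⇒ L
n=17: can move to 16, which is L ⇒ W
n=18: can move to 9, which is L ⇒ W
n=19: the only move is to 18(W), a W ⇒ L
n=20: can move to 19, which is L ⇒ W
n=21: can move to 7, which is L ⇒ W
n=22: can move to 11, which is L ⇒ W
n=23: the only move is to 22(W), a W ⇒ L
n=24: can move to 23, which is L ⇒ W
n=25: the only move is to 24(W), a W ⇒ L
n=26: can move to 13, which is L ⇒ W
n=27: can move to 9, which is L ⇒ W
n=28: moves to 14(W), 27(W); every one is W ⇒ L
n=29: can move to 28, which is L ⇒ W
n=30: moves to 10(W), 15(W), 29(W); every one is W ⇒ L
n=31: can move to 30, which is L ⇒ W
n=32: can move to 16, which is L ⇒ W
Reading off the rows marked L gives the requested list; there are 13 such values of n.

0, 2, 5, 7, 9, 11, 13, 16, 19, 23, 25, 28, 30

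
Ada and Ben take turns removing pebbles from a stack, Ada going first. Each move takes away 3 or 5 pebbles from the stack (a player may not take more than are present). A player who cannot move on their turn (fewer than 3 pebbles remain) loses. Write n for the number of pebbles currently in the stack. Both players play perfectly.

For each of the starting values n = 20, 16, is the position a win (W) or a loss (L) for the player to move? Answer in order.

20: W, 16: L

Build the W/L table. Terminal = L. A non-terminal position is W if it has a move to some L; otherwise it is L.
n=0: no move → L
n=1: no move → L
n=2: no move → L
n=3: can move to 0, which is L ⇒ W
n=4: can move to 1, which is L ⇒ W
n=5: can move to 2, which is L ⇒ W
n=6: can move to 1, which is L ⇒ W
n=7: can move to 2, which is L ⇒ W
n=8: moves to 5(W), 3(W); every one is W ⇒ L
n=9: moves to 6(W), 4(W); every one is W ⇒ L
n=10: moves to 7(W), 5(W); every one is W ⇒ L
n=11: can move to 8, which is L ⇒ W
n=12: can move to 9, which is L ⇒ W
n=13: can move to 10, which is L ⇒ W
n=14: can move to 9, which is L ⇒ W
n=15: can move to 10, which is L ⇒ W
n=16: moves to 13(W), 11(W); every one is W ⇒ L
n=17: moves to 14(W), 12(W); every one is W ⇒ L
n=18: moves to 15(W), 13(W); every one is W ⇒ L
n=19: can move to 16, which is L ⇒ W
n=20: can move to 17, which is L ⇒ W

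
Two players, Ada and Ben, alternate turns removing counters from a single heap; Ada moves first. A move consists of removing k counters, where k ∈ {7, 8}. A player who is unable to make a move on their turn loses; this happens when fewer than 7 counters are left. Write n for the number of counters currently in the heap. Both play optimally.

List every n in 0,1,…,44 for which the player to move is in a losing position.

0, 1, 2, 3, 4, 5, 6, 15, 16, 17, 18, 19, 20, 21, 30, 31, 32, 33, 34, 35, 36

Label each position W (a win for the player to move) or L (a loss). A position with no legal move is L; any other position is W exactly when some move reaches an L, and L when every move reaches a W.
n=0: no move → L
n=1: no move → L
n=2: no move → L
n=3: no move → L
n=4: no move → L
n=5: no move → L
n=6: no move → L
n=7: reaches L-position 0 → W
n=8: reaches L-position 1 → W
n=9: reaches L-position 2 → W
n=10: reaches L-position 3 → W
n=11: reaches L-position 4 → W
n=12: reaches L-position 5 → W
n=13: reaches L-position 6 → W
n=14: reaches L-position 6 → W
n=15: only reaches 8(W), 7(W), all W → L
n=16: only reaches 9(W), 8(W), all W → L
n=17: only reaches 10(W), 9(W), all W → L
n=18: only reaches 11(W), 10(W), all W → L
n=19: only reaches 12(W), 11(W), all W → L
n=20: only reaches 13(W), 12(W), all W → L
n=21: only reaches 14(W), 13(W), all W → L
n=22: reaches L-position 15 → W
n=23: reaches L-position 16 → W
n=24: reaches L-position 17 → W
n=25: reaches L-position 18 → W
n=26: reaches L-position 19 → W
n=27: reaches L-position 20 → W
n=28: reaches L-position 21 → W
n=29: reaches L-position 21 → W
n=30: only reaches 23(W), 22(W), all W → L
n=31: only reaches 24(W), 23(W), all W → L
n=32: only reaches 25(W), 24(W), all W → L
n=33: only reaches 26(W), 25(W), all W → L
n=34: only reaches 27(W), 26(W), all W → L
n=35: only reaches 28(W), 27(W), all W → L
n=36: only reaches 29(W), 28(W), all W → L
n=37: reaches L-position 30 → W
n=38: reaches L-position 31 → W
n=39: reaches L-position 32 → W
n=40: reaches L-position 33 → W
n=41: reaches L-position 34 → W
n=42: reaches L-position 35 → W
n=43: reaches L-position 36 → W
n=44: reaches L-position 36 → W
The losing starting values of n are exactly the entries labelled L in this table (21 of them).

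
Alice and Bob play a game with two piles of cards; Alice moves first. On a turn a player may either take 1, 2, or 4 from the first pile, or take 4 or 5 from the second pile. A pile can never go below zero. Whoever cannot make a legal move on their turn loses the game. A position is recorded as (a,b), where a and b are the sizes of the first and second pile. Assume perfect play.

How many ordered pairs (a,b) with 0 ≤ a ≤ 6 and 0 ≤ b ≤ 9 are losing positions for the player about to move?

Work bottom-up. With no move the player to move loses. Otherwise the position is W if at least one move leads to an L position for the opponent, and L if every move leads to a W.
Every move lowers a or b (never raises either), so fill the grid row by row in increasing a, and left to right within a row: each cell's successors are then already labelled.
      b=0  b=1  b=2  b=3  b=4  b=5  b=6  b=7  b=8  b=9
a=0:    L    L    L    L    W    W    W    W    W    L
a=1:    W    W    W    W    L    L    L    L    W    W
a=2:    W    W    W    W    W    W    W    W    L    W
a=3:    L    L    L    L    W    W    W    W    W    L
a=4:    W    W    W    W    L    L    L    L    W    W
a=5:    W    W    W    W    W    W    W    W    L    W
a=6:    L    L    L    L    W    W    W    W    W    L
Cells with no legal move (terminal, hence L): (0,0), (0,1), (0,2), (0,3).
The remaining L cells, each justified by listing all of its moves:
(0,9): →(0,5)(W), (0,4)(W) — all W, so L
(1,4): →(0,4)(W), (1,0)(W) — all W, so L
(1,5): →(0,5)(W), (1,1)(W), (1,0)(W) — all W, so L
(1,6): →(0,6)(W), (1,2)(W), (1,1)(W) — all W, so L
(1,7): →(0,7)(W), (1,3)(W), (1,2)(W) — all W, so L
(2,8): →(1,8)(W), (0,8)(W), (2,4)(W), (2,3)(W) — all W, so L
(3,0): →(2,0)(W), (1,0)(W) — all W, so L
(3,1): →(2,1)(W), (1,1)(W) — all W, so L
(3,2): →(2,2)(W), (1,2)(W) — all W, so L
(3,3): →(2,3)(W), (1,3)(W) — all W, so L
(3,9): →(2,9)(W), (1,9)(W), (3,5)(W), (3,4)(W) — all W, so L
(4,4): →(3,4)(W), (2,4)(W), (0,4)(W), (4,0)(W) — all W, so L
(4,5): →(3,5)(W), (2,5)(W), (0,5)(W), (4,1)(W), (4,0)(W) — all W, so L
(4,6): →(3,6)(W), (2,6)(W), (0,6)(W), (4,2)(W), (4,1)(W) — all W, so L
(4,7): →(3,7)(W), (2,7)(W), (0,7)(W), (4,3)(W), (4,2)(W) — all W, so L
(5,8): →(4,8)(W), (3,8)(W), (1,8)(W), (5,4)(W), (5,3)(W) — all W, so L
(6,0): →(5,0)(W), (4,0)(W), (2,0)(W) — all W, so L
(6,1): →(5,1)(W), (4,1)(W), (2,1)(W) — all W, so L
(6,2): →(5,2)(W), (4,2)(W), (2,2)(W) — all W, so L
(6,3): →(5,3)(W), (4,3)(W), (2,3)(W) — all W, so L
(6,9): →(5,9)(W), (4,9)(W), (2,9)(W), (6,5)(W), (6,4)(W) — all W, so L
Every other cell has at least one move into one of the L cells above, so it is W.
L cells per row: a=0: 5, a=1: 4, a=2: 1, a=3: 5, a=4: 4, a=5: 1, a=6: 5; total 25.

25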